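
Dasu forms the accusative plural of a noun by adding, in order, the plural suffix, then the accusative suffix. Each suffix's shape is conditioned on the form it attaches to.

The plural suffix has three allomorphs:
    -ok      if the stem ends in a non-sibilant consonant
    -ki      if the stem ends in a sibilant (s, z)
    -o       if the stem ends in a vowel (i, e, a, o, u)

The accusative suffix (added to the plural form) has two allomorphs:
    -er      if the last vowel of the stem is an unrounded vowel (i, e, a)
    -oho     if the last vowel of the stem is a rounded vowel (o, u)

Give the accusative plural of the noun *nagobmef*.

nagobmefokoho

*nagobmef* — final sound /f/ (a non-sibilant consonant) → -ok → *nagobmefok*.
Since the last vowel of the plural form *nagobmefok* is /o/ (a rounded vowel), it takes -oho, giving *nagobmefokoho*.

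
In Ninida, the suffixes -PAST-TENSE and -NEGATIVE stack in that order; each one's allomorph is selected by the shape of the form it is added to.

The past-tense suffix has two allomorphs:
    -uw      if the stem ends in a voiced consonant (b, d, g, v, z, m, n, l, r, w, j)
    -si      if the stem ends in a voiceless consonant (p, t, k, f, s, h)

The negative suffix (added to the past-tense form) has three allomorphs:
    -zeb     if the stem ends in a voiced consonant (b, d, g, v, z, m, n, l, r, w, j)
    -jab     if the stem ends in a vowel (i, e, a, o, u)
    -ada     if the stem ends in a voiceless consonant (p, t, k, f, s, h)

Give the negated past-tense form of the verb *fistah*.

fistahsijab

*fistah* — final consonant /h/ (voiceless) → -si → *fistahsi*.
The past-tense form *fistahsi*: final sound = /i/, a vowel → -jab → *fistahsijab*.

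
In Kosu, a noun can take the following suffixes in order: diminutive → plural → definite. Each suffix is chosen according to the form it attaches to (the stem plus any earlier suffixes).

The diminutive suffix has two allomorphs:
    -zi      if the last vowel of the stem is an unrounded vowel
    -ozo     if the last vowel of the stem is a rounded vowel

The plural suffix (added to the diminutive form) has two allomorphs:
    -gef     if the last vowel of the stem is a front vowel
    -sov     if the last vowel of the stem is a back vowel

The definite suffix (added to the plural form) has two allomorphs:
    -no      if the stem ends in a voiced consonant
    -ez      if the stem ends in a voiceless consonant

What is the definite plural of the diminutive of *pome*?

The last vowel of *pome* is /e/, which is an unrounded vowel, so the diminutive suffix is -zi, giving *pomezi*.
The diminutive form *pomezi*: last vowel = /i/, a front vowel → -gef → *pomezigef*.
The final consonant of the plural form *pomezigef* is /f/, which is voiceless, so the definite suffix is -ez, giving *pomezigefez*.

pomezigefez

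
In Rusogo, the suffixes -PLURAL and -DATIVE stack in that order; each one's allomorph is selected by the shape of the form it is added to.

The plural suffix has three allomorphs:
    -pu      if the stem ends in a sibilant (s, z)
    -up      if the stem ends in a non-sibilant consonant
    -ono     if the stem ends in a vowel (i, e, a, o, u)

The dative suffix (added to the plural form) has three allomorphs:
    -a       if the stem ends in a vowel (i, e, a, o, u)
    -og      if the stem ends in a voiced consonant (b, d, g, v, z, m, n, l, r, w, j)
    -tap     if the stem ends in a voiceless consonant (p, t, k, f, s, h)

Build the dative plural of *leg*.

Since the final sound of *leg* is /g/ (a non-sibilant consonant), it takes -up, giving *legup*.
The final sound of the plural form *legup* is /p/, which is a voiceless consonant, so the dative suffix is -tap, giving *leguptap*.

leguptap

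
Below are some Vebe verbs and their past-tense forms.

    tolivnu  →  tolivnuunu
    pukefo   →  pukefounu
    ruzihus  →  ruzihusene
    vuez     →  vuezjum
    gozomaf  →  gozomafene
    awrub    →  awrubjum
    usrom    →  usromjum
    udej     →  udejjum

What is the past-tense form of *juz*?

The alternation tracks the final sound of the stem — -ene when the stem ends in a voiceless consonant (*ruzihus*, *gozomaf*); -jum when the stem ends in a voiced consonant (*vuez*, *awrub*, *usrom*, *udej*); -unu when the stem ends in a vowel (*tolivnu*, *pukefo*).
*juz* — final sound /z/ (a voiced consonant) → -jum → *juzjum*.

juzjum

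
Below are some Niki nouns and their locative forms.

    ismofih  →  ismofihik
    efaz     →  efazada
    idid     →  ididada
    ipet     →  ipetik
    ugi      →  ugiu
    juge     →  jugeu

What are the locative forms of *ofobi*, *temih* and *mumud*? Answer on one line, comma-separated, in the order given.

ofobiu, temihik, mumudada

The alternation tracks the final sound of the stem — -ik when the stem ends in a voiceless consonant (*ismofih*, *ipet*); -ada when the stem ends in a voiced consonant (*efaz*, *idid*); -u when the stem ends in a vowel (*ugi*, *juge*).
*ofobi* — final sound /i/ (a vowel) → -u → *ofobiu*.
*temih* — final sound /h/ (a voiceless consonant) → -ik → *temihik*.
Since the final sound of *mumud* is /d/ (a voiced consonant), it takes -ada, giving *mumudada*.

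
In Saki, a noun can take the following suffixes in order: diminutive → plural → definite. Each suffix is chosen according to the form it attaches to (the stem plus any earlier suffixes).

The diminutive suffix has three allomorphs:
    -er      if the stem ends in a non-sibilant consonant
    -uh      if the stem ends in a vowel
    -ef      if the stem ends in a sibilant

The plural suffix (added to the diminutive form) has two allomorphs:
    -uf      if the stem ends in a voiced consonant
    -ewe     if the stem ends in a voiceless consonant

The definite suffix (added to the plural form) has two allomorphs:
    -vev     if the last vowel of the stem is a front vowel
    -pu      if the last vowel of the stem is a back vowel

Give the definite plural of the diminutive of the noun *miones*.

The final sound of *miones* is /s/, which is a sibilant, so the diminutive suffix is -ef, giving *mionesef*.
The diminutive form *mionesef*: final consonant = /f/, voiceless → -ewe → *mionesefewe*.
The last vowel of the plural form *mionesefewe* is /e/, which is a front vowel, so the definite suffix is -vev, giving *mionesefewevev*.

mionesefewevev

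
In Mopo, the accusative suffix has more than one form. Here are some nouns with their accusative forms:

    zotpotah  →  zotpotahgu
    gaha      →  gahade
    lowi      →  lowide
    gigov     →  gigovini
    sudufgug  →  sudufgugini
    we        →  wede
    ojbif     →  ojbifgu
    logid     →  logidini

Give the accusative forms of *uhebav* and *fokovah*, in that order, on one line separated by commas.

The pattern is voicing of the final sound: -gu when the stem ends in a voiceless consonant (*zotpotah*, *ojbif*); -ini when the stem ends in a voiced consonant (*gigov*, *sudufgug*, *logid*); -de when the stem ends in a vowel (*gaha*, *lowi*, *we*).
*uhebav*: final sound = /v/, a voiced consonant → -ini → *uhebavini*.
*fokovah* — final sound /h/ (a voiceless consonant) → -gu → *fokovahgu*.

uhebavini, fokovahgu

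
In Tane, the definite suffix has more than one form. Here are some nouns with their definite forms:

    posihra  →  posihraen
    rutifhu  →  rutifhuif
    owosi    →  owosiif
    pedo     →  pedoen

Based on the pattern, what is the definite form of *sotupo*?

sotupoen

The alternation tracks the last vowel of the stem — -if when the last vowel of the stem is a high vowel (*rutifhu*, *owosi*); -en when the last vowel of the stem is a non-high vowel (*posihra*, *pedo*).
The last vowel of *sotupo* is /o/, which is a non-high vowel, so the suffix is -en, giving *sotupoen*.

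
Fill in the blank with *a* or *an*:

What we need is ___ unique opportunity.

The indefinite article is chosen by the initial *sound* of the following word, not its spelling.
*unique* begins with the sound /juː/ (u pronounced /juː/) — a consonant sound.
So the article is *a*: What we need is a unique opportunity.

a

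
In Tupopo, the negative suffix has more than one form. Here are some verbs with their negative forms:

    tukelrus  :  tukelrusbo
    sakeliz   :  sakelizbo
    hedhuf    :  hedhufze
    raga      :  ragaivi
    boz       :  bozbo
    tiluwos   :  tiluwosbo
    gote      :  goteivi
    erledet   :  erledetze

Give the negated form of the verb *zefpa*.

zefpaivi

The suffix is conditioned by the final sound: -bo when the stem ends in a sibilant (*tukelrus*, *sakeliz*, *boz*, *tiluwos*); -ze when the stem ends in a non-sibilant consonant (*hedhuf*, *erledet*); -ivi when the stem ends in a vowel (*raga*, *gote*).
The final sound of *zefpa* is /a/, which is a vowel, so the suffix is -ivi, giving *zefpaivi*.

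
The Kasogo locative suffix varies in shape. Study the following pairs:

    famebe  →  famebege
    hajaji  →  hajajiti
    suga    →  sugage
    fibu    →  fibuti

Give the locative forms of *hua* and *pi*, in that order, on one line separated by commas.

The alternation tracks the last vowel of the stem — -ti when the last vowel of the stem is a high vowel (*hajaji*, *fibu*); -ge when the last vowel of the stem is a non-high vowel (*famebe*, *suga*).
Since the last vowel of *hua* is /a/ (a non-high vowel), it takes -ge, giving *huage*.
*pi*: last vowel = /i/, a high vowel → -ti → *piti*.

huage, piti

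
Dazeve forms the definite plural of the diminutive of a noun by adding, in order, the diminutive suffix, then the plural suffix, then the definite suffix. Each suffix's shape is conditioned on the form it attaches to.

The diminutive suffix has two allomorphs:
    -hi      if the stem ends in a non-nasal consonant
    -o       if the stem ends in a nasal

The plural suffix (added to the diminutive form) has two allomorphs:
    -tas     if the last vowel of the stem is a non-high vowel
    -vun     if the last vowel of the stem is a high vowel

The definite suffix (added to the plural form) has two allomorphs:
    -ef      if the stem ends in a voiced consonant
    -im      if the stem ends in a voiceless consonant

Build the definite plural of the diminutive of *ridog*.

The final consonant of *ridog* is /g/, which is non-nasal, so the diminutive suffix is -hi, giving *ridoghi*.
Since the last vowel of the diminutive form *ridoghi* is /i/ (a high vowel), it takes -vun, giving *ridoghivun*.
The plural form *ridoghivun* — final consonant /n/ (voiced) → -ef → *ridoghivunef*.

ridoghivunef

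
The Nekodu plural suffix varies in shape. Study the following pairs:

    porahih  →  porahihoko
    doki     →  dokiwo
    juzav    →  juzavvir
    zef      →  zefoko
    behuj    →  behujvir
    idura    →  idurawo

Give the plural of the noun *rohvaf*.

rohvafoko

Looking at the final sound of each stem: -oko when the stem ends in a voiceless consonant (*porahih*, *zef*); -vir when the stem ends in a voiced consonant (*juzav*, *behuj*); -wo when the stem ends in a vowel (*doki*, *idura*).
*rohvaf* — final sound /f/ (a voiceless consonant) → -oko → *rohvafoko*.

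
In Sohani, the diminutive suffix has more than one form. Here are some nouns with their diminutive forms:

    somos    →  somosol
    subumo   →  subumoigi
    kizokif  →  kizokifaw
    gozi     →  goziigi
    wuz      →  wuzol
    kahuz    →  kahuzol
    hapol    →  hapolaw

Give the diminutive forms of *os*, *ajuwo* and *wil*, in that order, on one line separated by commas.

osol, ajuwoigi, wilaw

Looking at the final sound of each stem: -ol when the stem ends in a sibilant (*somos*, *wuz*, *kahuz*); -aw when the stem ends in a non-sibilant consonant (*kizokif*, *hapol*); -igi when the stem ends in a vowel (*subumo*, *gozi*).
Since the final sound of *os* is /s/ (a sibilant), it takes -ol, giving *osol*.
*ajuwo*: final sound = /o/, a vowel → -igi → *ajuwoigi*.
*wil* — final sound /l/ (a non-sibilant consonant) → -aw → *wilaw*.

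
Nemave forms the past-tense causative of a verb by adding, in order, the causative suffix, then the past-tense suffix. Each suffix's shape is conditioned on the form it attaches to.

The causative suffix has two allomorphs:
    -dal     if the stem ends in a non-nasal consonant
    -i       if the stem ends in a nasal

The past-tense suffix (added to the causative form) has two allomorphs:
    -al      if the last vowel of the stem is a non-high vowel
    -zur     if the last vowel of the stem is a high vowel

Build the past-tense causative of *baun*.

The final consonant of *baun* is /n/, which is a nasal, so the causative suffix is -i, giving *bauni*.
The causative form *bauni*: last vowel = /i/, a high vowel → -zur → *baunizur*.

baunizur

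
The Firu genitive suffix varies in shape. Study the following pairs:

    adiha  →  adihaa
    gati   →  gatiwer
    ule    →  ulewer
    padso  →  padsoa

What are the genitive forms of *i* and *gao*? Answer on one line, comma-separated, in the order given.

iwer, gaoa

Looking at the last vowel of each stem: -wer when the last vowel of the stem is a front vowel (*gati*, *ule*); -a when the last vowel of the stem is a back vowel (*adiha*, *padso*).
*i*: last vowel = /i/, a front vowel → -wer → *iwer*.
*gao*: last vowel = /o/, a back vowel → -a → *gaoa*.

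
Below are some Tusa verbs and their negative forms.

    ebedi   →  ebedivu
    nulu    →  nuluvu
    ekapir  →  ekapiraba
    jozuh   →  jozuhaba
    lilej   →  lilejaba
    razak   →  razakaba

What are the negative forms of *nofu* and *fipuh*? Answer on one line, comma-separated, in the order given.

nofuvu, fipuhaba

The alternation tracks the final sound of the stem — -aba when the stem ends in a consonant (*ekapir*, *jozuh*, *lilej*, *razak*); -vu when the stem ends in a vowel (*ebedi*, *nulu*).
Since the final sound of *nofu* is /u/ (a vowel), it takes -vu, giving *nofuvu*.
*fipuh* — final sound /h/ (a consonant) → -aba → *fipuhaba*.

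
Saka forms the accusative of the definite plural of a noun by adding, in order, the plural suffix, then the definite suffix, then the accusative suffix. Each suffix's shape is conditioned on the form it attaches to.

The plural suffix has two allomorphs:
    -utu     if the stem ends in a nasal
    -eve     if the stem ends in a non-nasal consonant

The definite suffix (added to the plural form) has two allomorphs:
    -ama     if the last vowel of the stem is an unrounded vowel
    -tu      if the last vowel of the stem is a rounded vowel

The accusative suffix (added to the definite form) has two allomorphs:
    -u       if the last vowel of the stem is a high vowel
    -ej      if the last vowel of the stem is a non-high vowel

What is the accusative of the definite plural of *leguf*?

*leguf*: final consonant = /f/, non-nasal → -eve → *legufeve*.
The plural form *legufeve* — last vowel /e/ (an unrounded vowel) → -ama → *legufeveama*.
The last vowel of the definite form *legufeveama* is /a/, which is a non-high vowel, so the accusative suffix is -ej, giving *legufeveamaej*.

legufeveamaej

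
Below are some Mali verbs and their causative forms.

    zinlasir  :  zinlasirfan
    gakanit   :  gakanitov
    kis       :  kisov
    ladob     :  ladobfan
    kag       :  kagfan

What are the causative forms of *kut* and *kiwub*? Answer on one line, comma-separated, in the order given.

The alternation tracks the final consonant of the stem — -ov when the stem ends in a voiceless consonant (*gakanit*, *kis*); -fan when the stem ends in a voiced consonant (*zinlasir*, *ladob*, *kag*).
The final consonant of *kut* is /t/, which is voiceless, so the suffix is -ov, giving *kutov*.
*kiwub* — final consonant /b/ (voiced) → -fan → *kiwubfan*.

kutov, kiwubfan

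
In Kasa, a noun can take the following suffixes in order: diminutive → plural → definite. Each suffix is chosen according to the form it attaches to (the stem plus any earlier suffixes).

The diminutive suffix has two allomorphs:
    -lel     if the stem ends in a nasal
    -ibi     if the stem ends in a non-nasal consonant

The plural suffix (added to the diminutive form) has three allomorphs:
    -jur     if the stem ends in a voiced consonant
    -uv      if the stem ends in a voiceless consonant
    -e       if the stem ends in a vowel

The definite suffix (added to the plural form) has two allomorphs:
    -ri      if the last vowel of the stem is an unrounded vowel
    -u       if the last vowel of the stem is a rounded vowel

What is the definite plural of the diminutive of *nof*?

*nof* — final consonant /f/ (non-nasal) → -ibi → *nofibi*.
The diminutive form *nofibi*: final sound = /i/, a vowel → -e → *nofibie*.
The plural form *nofibie*: last vowel = /e/, an unrounded vowel → -ri → *nofibieri*.

nofibieri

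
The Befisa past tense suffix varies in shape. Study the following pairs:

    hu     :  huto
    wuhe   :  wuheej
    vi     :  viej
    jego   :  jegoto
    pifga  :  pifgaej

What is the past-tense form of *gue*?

The pattern is rounding harmony: -to when the last vowel of the stem is a rounded vowel (*hu*, *jego*); -ej when the last vowel of the stem is an unrounded vowel (*wuhe*, *vi*, *pifga*).
The last vowel of *gue* is /e/, which is an unrounded vowel, so the suffix is -ej, giving *gueej*.

gueej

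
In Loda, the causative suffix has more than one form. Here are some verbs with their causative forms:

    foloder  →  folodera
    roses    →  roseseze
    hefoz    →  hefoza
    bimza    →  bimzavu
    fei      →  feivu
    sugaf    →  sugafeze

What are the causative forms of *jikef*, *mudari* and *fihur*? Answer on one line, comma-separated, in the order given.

jikefeze, mudarivu, fihura

Looking at the final sound of each stem: -eze when the stem ends in a voiceless consonant (*roses*, *sugaf*); -a when the stem ends in a voiced consonant (*foloder*, *hefoz*); -vu when the stem ends in a vowel (*bimza*, *fei*).
*jikef* — final sound /f/ (a voiceless consonant) → -eze → *jikefeze*.
Since the final sound of *mudari* is /i/ (a vowel), it takes -vu, giving *mudarivu*.
Since the final sound of *fihur* is /r/ (a voiced consonant), it takes -a, giving *fihura*.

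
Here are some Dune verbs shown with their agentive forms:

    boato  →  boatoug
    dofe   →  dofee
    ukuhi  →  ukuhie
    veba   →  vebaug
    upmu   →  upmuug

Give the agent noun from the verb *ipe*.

ipee

The alternation tracks the last vowel of the stem — -e when the last vowel of the stem is a front vowel (*dofe*, *ukuhi*); -ug when the last vowel of the stem is a back vowel (*boato*, *veba*, *upmu*).
*ipe*: last vowel = /e/, a front vowel → -e → *ipee*.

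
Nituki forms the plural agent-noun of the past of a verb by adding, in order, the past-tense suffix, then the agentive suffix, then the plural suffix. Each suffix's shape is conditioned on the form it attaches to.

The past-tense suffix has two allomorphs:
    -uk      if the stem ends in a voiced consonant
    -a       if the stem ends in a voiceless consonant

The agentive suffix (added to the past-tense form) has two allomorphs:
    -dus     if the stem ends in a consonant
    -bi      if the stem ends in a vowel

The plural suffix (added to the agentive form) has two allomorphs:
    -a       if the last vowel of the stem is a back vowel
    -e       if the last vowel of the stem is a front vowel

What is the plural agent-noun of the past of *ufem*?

ufemukdusa

*ufem* — final consonant /m/ (voiced) → -uk → *ufemuk*.
The final sound of the past-tense form *ufemuk* is /k/, which is a consonant, so the agentive suffix is -dus, giving *ufemukdus*.
The agentive form *ufemukdus* — last vowel /u/ (a back vowel) → -a → *ufemukdusa*.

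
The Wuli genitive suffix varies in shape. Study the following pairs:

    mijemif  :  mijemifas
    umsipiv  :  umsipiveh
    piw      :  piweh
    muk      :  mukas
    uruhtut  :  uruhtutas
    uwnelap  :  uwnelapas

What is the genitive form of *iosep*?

iosepas

Looking at the final consonant of each stem: -as when the stem ends in a voiceless consonant (*mijemif*, *muk*, *uruhtut*, *uwnelap*); -eh when the stem ends in a voiced consonant (*umsipiv*, *piw*).
*iosep*: final consonant = /p/, voiceless → -as → *iosepas*.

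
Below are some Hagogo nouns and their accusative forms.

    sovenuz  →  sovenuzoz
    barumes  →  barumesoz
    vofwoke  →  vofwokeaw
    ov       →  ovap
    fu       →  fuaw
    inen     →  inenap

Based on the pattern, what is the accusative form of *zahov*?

Looking at the final sound of each stem: -oz when the stem ends in a sibilant (*sovenuz*, *barumes*); -ap when the stem ends in a non-sibilant consonant (*ov*, *inen*); -aw when the stem ends in a vowel (*vofwoke*, *fu*).
*zahov* — final sound /v/ (a non-sibilant consonant) → -ap → *zahovap*.

zahovap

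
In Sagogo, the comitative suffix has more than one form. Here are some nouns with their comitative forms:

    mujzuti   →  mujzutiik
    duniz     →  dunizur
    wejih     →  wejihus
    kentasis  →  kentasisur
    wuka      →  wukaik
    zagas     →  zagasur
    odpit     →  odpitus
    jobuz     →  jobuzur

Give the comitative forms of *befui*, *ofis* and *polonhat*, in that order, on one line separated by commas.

The suffix is conditioned by the final sound: -ur when the stem ends in a sibilant (*duniz*, *kentasis*, *zagas*, *jobuz*); -us when the stem ends in a non-sibilant consonant (*wejih*, *odpit*); -ik when the stem ends in a vowel (*mujzuti*, *wuka*).
*befui*: final sound = /i/, a vowel → -ik → *befuiik*.
*ofis*: final sound = /s/, a sibilant → -ur → *ofisur*.
Since the final sound of *polonhat* is /t/ (a non-sibilant consonant), it takes -us, giving *polonhatus*.

befuiik, ofisur, polonhatus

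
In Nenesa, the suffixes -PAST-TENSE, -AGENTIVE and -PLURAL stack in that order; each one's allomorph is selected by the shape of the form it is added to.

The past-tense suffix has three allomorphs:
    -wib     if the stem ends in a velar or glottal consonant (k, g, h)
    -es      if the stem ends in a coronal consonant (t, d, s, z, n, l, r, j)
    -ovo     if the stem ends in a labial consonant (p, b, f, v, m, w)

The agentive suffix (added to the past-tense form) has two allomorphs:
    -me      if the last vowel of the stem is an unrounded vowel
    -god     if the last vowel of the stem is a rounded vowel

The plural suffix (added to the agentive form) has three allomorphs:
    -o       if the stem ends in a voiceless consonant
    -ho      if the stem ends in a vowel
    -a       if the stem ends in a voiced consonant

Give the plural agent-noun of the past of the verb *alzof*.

alzofovogoda

Since the final consonant of *alzof* is /f/ (labial), it takes -ovo, giving *alzofovo*.
The past-tense form *alzofovo*: last vowel = /o/, a rounded vowel → -god → *alzofovogod*.
The agentive form *alzofovogod* — final sound /d/ (a voiced consonant) → -a → *alzofovogoda*.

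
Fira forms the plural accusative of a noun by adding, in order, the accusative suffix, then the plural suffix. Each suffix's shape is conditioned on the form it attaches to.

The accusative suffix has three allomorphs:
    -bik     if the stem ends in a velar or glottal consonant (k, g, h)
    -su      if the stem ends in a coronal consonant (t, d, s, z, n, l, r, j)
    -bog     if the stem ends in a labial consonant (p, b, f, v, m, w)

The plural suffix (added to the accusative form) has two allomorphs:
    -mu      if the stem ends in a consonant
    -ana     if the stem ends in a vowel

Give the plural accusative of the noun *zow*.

zowbogmu

*zow*: final consonant = /w/, labial → -bog → *zowbog*.
The accusative form *zowbog* — final sound /g/ (a consonant) → -mu → *zowbogmu*.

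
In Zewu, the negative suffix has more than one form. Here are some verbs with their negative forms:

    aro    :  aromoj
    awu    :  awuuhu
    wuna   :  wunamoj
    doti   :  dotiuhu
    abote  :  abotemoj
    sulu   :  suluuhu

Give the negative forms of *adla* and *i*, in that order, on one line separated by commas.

The pattern is height harmony: -uhu when the last vowel of the stem is a high vowel (*awu*, *doti*, *sulu*); -moj when the last vowel of the stem is a non-high vowel (*aro*, *wuna*, *abote*).
The last vowel of *adla* is /a/, which is a non-high vowel, so the suffix is -moj, giving *adlamoj*.
The last vowel of *i* is /i/, which is a high vowel, so the suffix is -uhu, giving *iuhu*.

adlamoj, iuhu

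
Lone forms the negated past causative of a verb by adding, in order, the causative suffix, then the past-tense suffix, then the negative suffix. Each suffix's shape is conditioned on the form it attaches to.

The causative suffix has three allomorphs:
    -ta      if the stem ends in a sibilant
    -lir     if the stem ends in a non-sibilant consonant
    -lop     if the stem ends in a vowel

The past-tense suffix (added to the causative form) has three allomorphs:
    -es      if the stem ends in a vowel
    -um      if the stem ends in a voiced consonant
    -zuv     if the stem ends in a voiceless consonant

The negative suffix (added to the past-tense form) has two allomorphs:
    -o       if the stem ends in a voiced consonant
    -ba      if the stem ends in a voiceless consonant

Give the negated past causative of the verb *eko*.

ekolopzuvo

*eko*: final sound = /o/, a vowel → -lop → *ekolop*.
The final sound of the causative form *ekolop* is /p/, which is a voiceless consonant, so the past-tense suffix is -zuv, giving *ekolopzuv*.
Since the final consonant of the past-tense form *ekolopzuv* is /v/ (voiced), it takes -o, giving *ekolopzuvo*.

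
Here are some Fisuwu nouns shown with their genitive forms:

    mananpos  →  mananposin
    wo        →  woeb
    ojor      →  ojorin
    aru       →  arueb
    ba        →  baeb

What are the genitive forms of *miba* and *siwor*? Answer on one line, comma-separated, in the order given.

The pattern is consonant vs. vowel: -in when the stem ends in a consonant (*mananpos*, *ojor*); -eb when the stem ends in a vowel (*wo*, *aru*, *ba*).
The final sound of *miba* is /a/, which is a vowel, so the suffix is -eb, giving *mibaeb*.
*siwor* — final sound /r/ (a consonant) → -in → *siworin*.

mibaeb, siworin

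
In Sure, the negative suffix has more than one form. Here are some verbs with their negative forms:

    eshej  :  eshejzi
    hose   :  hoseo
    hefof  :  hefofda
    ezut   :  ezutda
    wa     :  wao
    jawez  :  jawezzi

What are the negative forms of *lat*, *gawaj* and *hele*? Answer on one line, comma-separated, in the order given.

latda, gawajzi, heleo

The alternation tracks the final sound of the stem — -da when the stem ends in a voiceless consonant (*hefof*, *ezut*); -zi when the stem ends in a voiced consonant (*eshej*, *jawez*); -o when the stem ends in a vowel (*hose*, *wa*).
*lat*: final sound = /t/, a voiceless consonant → -da → *latda*.
The final sound of *gawaj* is /j/, which is a voiced consonant, so the suffix is -zi, giving *gawajzi*.
*hele* — final sound /e/ (a vowel) → -o → *heleo*.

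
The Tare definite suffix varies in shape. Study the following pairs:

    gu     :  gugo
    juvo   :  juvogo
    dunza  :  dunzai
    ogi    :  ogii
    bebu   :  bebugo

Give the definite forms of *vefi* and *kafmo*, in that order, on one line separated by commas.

The alternation tracks the last vowel of the stem — -go when the last vowel of the stem is a rounded vowel (*gu*, *juvo*, *bebu*); -i when the last vowel of the stem is an unrounded vowel (*dunza*, *ogi*).
*vefi* — last vowel /i/ (an unrounded vowel) → -i → *vefii*.
The last vowel of *kafmo* is /o/, which is a rounded vowel, so the suffix is -go, giving *kafmogo*.

vefii, kafmogo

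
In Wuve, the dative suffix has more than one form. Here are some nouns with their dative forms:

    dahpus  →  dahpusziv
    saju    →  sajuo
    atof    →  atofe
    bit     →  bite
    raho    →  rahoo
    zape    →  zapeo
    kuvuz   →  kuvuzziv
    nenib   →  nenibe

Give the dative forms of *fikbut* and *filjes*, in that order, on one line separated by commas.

The pattern is sibilance of the final sound: -ziv when the stem ends in a sibilant (*dahpus*, *kuvuz*); -e when the stem ends in a non-sibilant consonant (*atof*, *bit*, *nenib*); -o when the stem ends in a vowel (*saju*, *raho*, *zape*).
The final sound of *fikbut* is /t/, which is a non-sibilant consonant, so the suffix is -e, giving *fikbute*.
*filjes*: final sound = /s/, a sibilant → -ziv → *filjesziv*.

fikbute, filjesziv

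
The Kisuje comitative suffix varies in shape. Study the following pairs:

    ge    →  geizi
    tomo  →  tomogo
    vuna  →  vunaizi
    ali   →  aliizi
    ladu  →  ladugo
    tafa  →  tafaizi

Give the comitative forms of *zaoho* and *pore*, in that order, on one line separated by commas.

zaohogo, poreizi

The suffix is conditioned by the last vowel: -go when the last vowel of the stem is a rounded vowel (*tomo*, *ladu*); -izi when the last vowel of the stem is an unrounded vowel (*ge*, *vuna*, *ali*, *tafa*).
Since the last vowel of *zaoho* is /o/ (a rounded vowel), it takes -go, giving *zaohogo*.
Since the last vowel of *pore* is /e/ (an unrounded vowel), it takes -izi, giving *poreizi*.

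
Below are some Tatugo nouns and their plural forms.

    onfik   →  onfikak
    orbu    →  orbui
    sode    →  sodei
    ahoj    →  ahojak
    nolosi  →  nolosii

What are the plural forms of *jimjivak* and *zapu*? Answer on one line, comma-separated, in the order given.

jimjivakak, zapui

The pattern is consonant vs. vowel: -ak when the stem ends in a consonant (*onfik*, *ahoj*); -i when the stem ends in a vowel (*orbu*, *sode*, *nolosi*).
*jimjivak*: final sound = /k/, a consonant → -ak → *jimjivakak*.
*zapu* — final sound /u/ (a vowel) → -i → *zapui*.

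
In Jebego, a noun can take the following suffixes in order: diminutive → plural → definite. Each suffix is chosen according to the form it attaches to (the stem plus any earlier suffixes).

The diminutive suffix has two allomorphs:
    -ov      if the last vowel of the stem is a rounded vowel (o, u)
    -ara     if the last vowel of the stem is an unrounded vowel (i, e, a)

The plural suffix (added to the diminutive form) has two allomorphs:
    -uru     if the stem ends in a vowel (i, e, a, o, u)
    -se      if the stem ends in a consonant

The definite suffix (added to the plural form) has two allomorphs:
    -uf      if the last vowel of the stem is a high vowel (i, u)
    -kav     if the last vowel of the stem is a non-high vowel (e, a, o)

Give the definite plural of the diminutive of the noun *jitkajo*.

The last vowel of *jitkajo* is /o/, which is a rounded vowel, so the diminutive suffix is -ov, giving *jitkajoov*.
The final sound of the diminutive form *jitkajoov* is /v/, which is a consonant, so the plural suffix is -se, giving *jitkajoovse*.
The plural form *jitkajoovse*: last vowel = /e/, a non-high vowel → -kav → *jitkajoovsekav*.

jitkajoovsekav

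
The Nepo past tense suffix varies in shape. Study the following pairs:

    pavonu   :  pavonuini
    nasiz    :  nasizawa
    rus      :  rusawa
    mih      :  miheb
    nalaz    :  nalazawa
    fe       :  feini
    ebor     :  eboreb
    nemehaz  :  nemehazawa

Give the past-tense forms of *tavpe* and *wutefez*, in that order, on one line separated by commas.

Looking at the final sound of each stem: -awa when the stem ends in a sibilant (*nasiz*, *rus*, *nalaz*, *nemehaz*); -eb when the stem ends in a non-sibilant consonant (*mih*, *ebor*); -ini when the stem ends in a vowel (*pavonu*, *fe*).
*tavpe* — final sound /e/ (a vowel) → -ini → *tavpeini*.
Since the final sound of *wutefez* is /z/ (a sibilant), it takes -awa, giving *wutefezawa*.

tavpeini, wutefezawa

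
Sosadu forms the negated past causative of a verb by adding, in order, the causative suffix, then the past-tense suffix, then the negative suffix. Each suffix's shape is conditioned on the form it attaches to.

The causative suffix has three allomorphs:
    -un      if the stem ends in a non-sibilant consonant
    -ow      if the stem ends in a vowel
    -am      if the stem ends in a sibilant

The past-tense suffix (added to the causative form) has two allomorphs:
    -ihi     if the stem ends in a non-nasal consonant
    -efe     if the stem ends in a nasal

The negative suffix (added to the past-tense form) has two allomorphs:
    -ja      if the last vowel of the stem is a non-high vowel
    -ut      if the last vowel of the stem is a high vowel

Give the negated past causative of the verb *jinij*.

jinijunefeja

The final sound of *jinij* is /j/, which is a non-sibilant consonant, so the causative suffix is -un, giving *jinijun*.
The final consonant of the causative form *jinijun* is /n/, which is a nasal, so the past-tense suffix is -efe, giving *jinijunefe*.
The past-tense form *jinijunefe* — last vowel /e/ (a non-high vowel) → -ja → *jinijunefeja*.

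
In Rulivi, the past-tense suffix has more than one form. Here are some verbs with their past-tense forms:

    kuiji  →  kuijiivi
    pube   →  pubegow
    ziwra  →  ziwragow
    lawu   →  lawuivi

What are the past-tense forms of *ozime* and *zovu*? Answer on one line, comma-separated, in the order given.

ozimegow, zovuivi

The suffix is conditioned by the last vowel: -ivi when the last vowel of the stem is a high vowel (*kuiji*, *lawu*); -gow when the last vowel of the stem is a non-high vowel (*pube*, *ziwra*).
*ozime* — last vowel /e/ (a non-high vowel) → -gow → *ozimegow*.
*zovu*: last vowel = /u/, a high vowel → -ivi → *zovuivi*.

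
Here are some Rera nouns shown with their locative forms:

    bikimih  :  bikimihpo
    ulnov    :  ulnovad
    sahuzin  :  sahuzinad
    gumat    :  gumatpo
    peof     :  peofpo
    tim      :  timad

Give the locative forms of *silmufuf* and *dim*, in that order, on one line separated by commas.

silmufufpo, dimad

The suffix is conditioned by the final consonant: -po when the stem ends in a voiceless consonant (*bikimih*, *gumat*, *peof*); -ad when the stem ends in a voiced consonant (*ulnov*, *sahuzin*, *tim*).
The final consonant of *silmufuf* is /f/, which is voiceless, so the suffix is -po, giving *silmufufpo*.
Since the final consonant of *dim* is /m/ (voiced), it takes -ad, giving *dimad*.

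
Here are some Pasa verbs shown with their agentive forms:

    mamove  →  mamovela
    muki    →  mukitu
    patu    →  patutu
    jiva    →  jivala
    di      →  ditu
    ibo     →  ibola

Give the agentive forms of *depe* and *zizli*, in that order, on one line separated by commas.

Looking at the last vowel of each stem: -tu when the last vowel of the stem is a high vowel (*muki*, *patu*, *di*); -la when the last vowel of the stem is a non-high vowel (*mamove*, *jiva*, *ibo*).
The last vowel of *depe* is /e/, which is a non-high vowel, so the suffix is -la, giving *depela*.
The last vowel of *zizli* is /i/, which is a high vowel, so the suffix is -tu, giving *zizlitu*.

depela, zizlitu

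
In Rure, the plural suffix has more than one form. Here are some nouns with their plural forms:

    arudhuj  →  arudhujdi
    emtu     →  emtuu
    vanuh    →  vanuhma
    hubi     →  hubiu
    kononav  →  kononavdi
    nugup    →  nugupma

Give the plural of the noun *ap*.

The suffix is conditioned by the final sound: -ma when the stem ends in a voiceless consonant (*vanuh*, *nugup*); -di when the stem ends in a voiced consonant (*arudhuj*, *kononav*); -u when the stem ends in a vowel (*emtu*, *hubi*).
*ap*: final sound = /p/, a voiceless consonant → -ma → *apma*.

apma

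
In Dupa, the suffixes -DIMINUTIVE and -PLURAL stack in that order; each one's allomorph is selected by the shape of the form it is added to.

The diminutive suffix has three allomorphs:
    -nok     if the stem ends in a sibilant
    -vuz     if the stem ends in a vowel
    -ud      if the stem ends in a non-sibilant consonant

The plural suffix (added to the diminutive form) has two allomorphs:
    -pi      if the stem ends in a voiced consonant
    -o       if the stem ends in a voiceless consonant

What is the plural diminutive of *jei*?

jeivuzpi

Since the final sound of *jei* is /i/ (a vowel), it takes -vuz, giving *jeivuz*.
The diminutive form *jeivuz* — final consonant /z/ (voiced) → -pi → *jeivuzpi*.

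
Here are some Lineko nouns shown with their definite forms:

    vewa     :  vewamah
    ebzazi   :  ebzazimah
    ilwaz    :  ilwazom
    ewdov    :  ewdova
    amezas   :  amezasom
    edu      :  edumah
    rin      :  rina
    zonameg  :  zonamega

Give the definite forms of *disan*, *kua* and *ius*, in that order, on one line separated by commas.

disana, kuamah, iusom

The suffix is conditioned by the final sound: -om when the stem ends in a sibilant (*ilwaz*, *amezas*); -a when the stem ends in a non-sibilant consonant (*ewdov*, *rin*, *zonameg*); -mah when the stem ends in a vowel (*vewa*, *ebzazi*, *edu*).
*disan*: final sound = /n/, a non-sibilant consonant → -a → *disana*.
The final sound of *kua* is /a/, which is a vowel, so the suffix is -mah, giving *kuamah*.
*ius* — final sound /s/ (a sibilant) → -om → *iusom*.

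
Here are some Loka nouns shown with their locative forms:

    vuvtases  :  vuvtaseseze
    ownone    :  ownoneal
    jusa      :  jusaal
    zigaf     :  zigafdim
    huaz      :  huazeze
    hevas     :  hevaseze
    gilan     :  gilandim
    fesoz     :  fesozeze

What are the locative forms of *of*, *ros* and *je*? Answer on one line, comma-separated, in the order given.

ofdim, roseze, jeal

Looking at the final sound of each stem: -eze when the stem ends in a sibilant (*vuvtases*, *huaz*, *hevas*, *fesoz*); -dim when the stem ends in a non-sibilant consonant (*zigaf*, *gilan*); -al when the stem ends in a vowel (*ownone*, *jusa*).
The final sound of *of* is /f/, which is a non-sibilant consonant, so the suffix is -dim, giving *ofdim*.
*ros* — final sound /s/ (a sibilant) → -eze → *roseze*.
The final sound of *je* is /e/, which is a vowel, so the suffix is -al, giving *jeal*.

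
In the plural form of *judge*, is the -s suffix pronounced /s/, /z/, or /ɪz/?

/ɪz/

The stem *judge* ends in a sibilant (/s, z, ʃ, ʒ, tʃ, dʒ/).
The plural suffix surfaces as /ɪz/ after sibilants, /s/ after other voiceless consonants, and /z/ after other voiced sounds.
So the plural -s on *judge* is pronounced /ɪz/.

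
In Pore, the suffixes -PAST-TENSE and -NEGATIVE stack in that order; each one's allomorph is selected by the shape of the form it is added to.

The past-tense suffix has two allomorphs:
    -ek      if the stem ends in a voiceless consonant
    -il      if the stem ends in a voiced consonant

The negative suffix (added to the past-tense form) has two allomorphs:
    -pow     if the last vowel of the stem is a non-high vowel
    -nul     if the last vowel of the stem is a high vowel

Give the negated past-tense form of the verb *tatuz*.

tatuzilnul

*tatuz*: final consonant = /z/, voiced → -il → *tatuzil*.
Since the last vowel of the past-tense form *tatuzil* is /i/ (a high vowel), it takes -nul, giving *tatuzilnul*.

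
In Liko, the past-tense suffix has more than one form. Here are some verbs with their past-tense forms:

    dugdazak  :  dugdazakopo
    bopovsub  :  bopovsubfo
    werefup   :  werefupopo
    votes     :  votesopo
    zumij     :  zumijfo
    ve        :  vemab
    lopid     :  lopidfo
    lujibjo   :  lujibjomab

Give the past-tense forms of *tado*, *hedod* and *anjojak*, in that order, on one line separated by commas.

Looking at the final sound of each stem: -opo when the stem ends in a voiceless consonant (*dugdazak*, *werefup*, *votes*); -fo when the stem ends in a voiced consonant (*bopovsub*, *zumij*, *lopid*); -mab when the stem ends in a vowel (*ve*, *lujibjo*).
*tado* — final sound /o/ (a vowel) → -mab → *tadomab*.
*hedod*: final sound = /d/, a voiced consonant → -fo → *hedodfo*.
Since the final sound of *anjojak* is /k/ (a voiceless consonant), it takes -opo, giving *anjojakopo*.

tadomab, hedodfo, anjojakopo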